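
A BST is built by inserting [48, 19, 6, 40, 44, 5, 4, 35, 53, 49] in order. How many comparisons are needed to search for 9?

Search path for 9: 48 -> 19 -> 6
Found: False
Comparisons: 3


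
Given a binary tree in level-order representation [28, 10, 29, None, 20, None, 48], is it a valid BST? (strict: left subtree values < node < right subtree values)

Level-order array: [28, 10, 29, None, 20, None, 48]
Validate using subtree bounds (lo, hi): at each node, require lo < value < hi,
then recurse left with hi=value and right with lo=value.
Preorder trace (stopping at first violation):
  at node 28 with bounds (-inf, +inf): OK
  at node 10 with bounds (-inf, 28): OK
  at node 20 with bounds (10, 28): OK
  at node 29 with bounds (28, +inf): OK
  at node 48 with bounds (29, +inf): OK
No violation found at any node.
Result: Valid BST


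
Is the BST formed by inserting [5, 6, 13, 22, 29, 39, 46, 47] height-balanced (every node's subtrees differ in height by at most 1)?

Tree (level-order array): [5, None, 6, None, 13, None, 22, None, 29, None, 39, None, 46, None, 47]
Definition: a tree is height-balanced if, at every node, |h(left) - h(right)| <= 1 (empty subtree has height -1).
Bottom-up per-node check:
  node 47: h_left=-1, h_right=-1, diff=0 [OK], height=0
  node 46: h_left=-1, h_right=0, diff=1 [OK], height=1
  node 39: h_left=-1, h_right=1, diff=2 [FAIL (|-1-1|=2 > 1)], height=2
  node 29: h_left=-1, h_right=2, diff=3 [FAIL (|-1-2|=3 > 1)], height=3
  node 22: h_left=-1, h_right=3, diff=4 [FAIL (|-1-3|=4 > 1)], height=4
  node 13: h_left=-1, h_right=4, diff=5 [FAIL (|-1-4|=5 > 1)], height=5
  node 6: h_left=-1, h_right=5, diff=6 [FAIL (|-1-5|=6 > 1)], height=6
  node 5: h_left=-1, h_right=6, diff=7 [FAIL (|-1-6|=7 > 1)], height=7
Node 39 violates the condition: |-1 - 1| = 2 > 1.
Result: Not balanced


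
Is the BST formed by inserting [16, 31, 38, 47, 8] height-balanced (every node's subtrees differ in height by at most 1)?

Tree (level-order array): [16, 8, 31, None, None, None, 38, None, 47]
Definition: a tree is height-balanced if, at every node, |h(left) - h(right)| <= 1 (empty subtree has height -1).
Bottom-up per-node check:
  node 8: h_left=-1, h_right=-1, diff=0 [OK], height=0
  node 47: h_left=-1, h_right=-1, diff=0 [OK], height=0
  node 38: h_left=-1, h_right=0, diff=1 [OK], height=1
  node 31: h_left=-1, h_right=1, diff=2 [FAIL (|-1-1|=2 > 1)], height=2
  node 16: h_left=0, h_right=2, diff=2 [FAIL (|0-2|=2 > 1)], height=3
Node 31 violates the condition: |-1 - 1| = 2 > 1.
Result: Not balanced


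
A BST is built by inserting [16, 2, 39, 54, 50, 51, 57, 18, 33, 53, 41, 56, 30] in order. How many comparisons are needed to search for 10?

Search path for 10: 16 -> 2
Found: False
Comparisons: 2


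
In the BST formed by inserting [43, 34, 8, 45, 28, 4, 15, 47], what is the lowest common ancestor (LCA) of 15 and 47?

Tree insertion order: [43, 34, 8, 45, 28, 4, 15, 47]
Tree (level-order array): [43, 34, 45, 8, None, None, 47, 4, 28, None, None, None, None, 15]
In a BST, the LCA of p=15, q=47 is the first node v on the
root-to-leaf path with p <= v <= q (go left if both < v, right if both > v).
Walk from root:
  at 43: 15 <= 43 <= 47, this is the LCA
LCA = 43


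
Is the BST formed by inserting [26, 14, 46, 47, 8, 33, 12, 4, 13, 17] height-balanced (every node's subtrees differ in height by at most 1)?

Tree (level-order array): [26, 14, 46, 8, 17, 33, 47, 4, 12, None, None, None, None, None, None, None, None, None, 13]
Definition: a tree is height-balanced if, at every node, |h(left) - h(right)| <= 1 (empty subtree has height -1).
Bottom-up per-node check:
  node 4: h_left=-1, h_right=-1, diff=0 [OK], height=0
  node 13: h_left=-1, h_right=-1, diff=0 [OK], height=0
  node 12: h_left=-1, h_right=0, diff=1 [OK], height=1
  node 8: h_left=0, h_right=1, diff=1 [OK], height=2
  node 17: h_left=-1, h_right=-1, diff=0 [OK], height=0
  node 14: h_left=2, h_right=0, diff=2 [FAIL (|2-0|=2 > 1)], height=3
  node 33: h_left=-1, h_right=-1, diff=0 [OK], height=0
  node 47: h_left=-1, h_right=-1, diff=0 [OK], height=0
  node 46: h_left=0, h_right=0, diff=0 [OK], height=1
  node 26: h_left=3, h_right=1, diff=2 [FAIL (|3-1|=2 > 1)], height=4
Node 14 violates the condition: |2 - 0| = 2 > 1.
Result: Not balanced


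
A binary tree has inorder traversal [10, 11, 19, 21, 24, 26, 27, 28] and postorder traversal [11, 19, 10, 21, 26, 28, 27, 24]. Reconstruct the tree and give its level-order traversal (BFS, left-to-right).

Inorder:   [10, 11, 19, 21, 24, 26, 27, 28]
Postorder: [11, 19, 10, 21, 26, 28, 27, 24]
Algorithm: postorder visits root last, so walk postorder right-to-left;
each value is the root of the current inorder slice — split it at that
value, recurse on the right subtree first, then the left.
Recursive splits:
  root=24; inorder splits into left=[10, 11, 19, 21], right=[26, 27, 28]
  root=27; inorder splits into left=[26], right=[28]
  root=28; inorder splits into left=[], right=[]
  root=26; inorder splits into left=[], right=[]
  root=21; inorder splits into left=[10, 11, 19], right=[]
  root=10; inorder splits into left=[], right=[11, 19]
  root=19; inorder splits into left=[11], right=[]
  root=11; inorder splits into left=[], right=[]
Reconstructed level-order: [24, 21, 27, 10, 26, 28, 19, 11]


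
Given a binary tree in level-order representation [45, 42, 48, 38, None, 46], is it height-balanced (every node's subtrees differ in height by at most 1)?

Tree (level-order array): [45, 42, 48, 38, None, 46]
Definition: a tree is height-balanced if, at every node, |h(left) - h(right)| <= 1 (empty subtree has height -1).
Bottom-up per-node check:
  node 38: h_left=-1, h_right=-1, diff=0 [OK], height=0
  node 42: h_left=0, h_right=-1, diff=1 [OK], height=1
  node 46: h_left=-1, h_right=-1, diff=0 [OK], height=0
  node 48: h_left=0, h_right=-1, diff=1 [OK], height=1
  node 45: h_left=1, h_right=1, diff=0 [OK], height=2
All nodes satisfy the balance condition.
Result: Balanced


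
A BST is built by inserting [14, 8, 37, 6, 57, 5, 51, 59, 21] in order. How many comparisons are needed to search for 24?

Search path for 24: 14 -> 37 -> 21
Found: False
Comparisons: 3


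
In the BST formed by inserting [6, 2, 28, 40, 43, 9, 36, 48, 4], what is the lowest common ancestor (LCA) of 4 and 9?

Tree insertion order: [6, 2, 28, 40, 43, 9, 36, 48, 4]
Tree (level-order array): [6, 2, 28, None, 4, 9, 40, None, None, None, None, 36, 43, None, None, None, 48]
In a BST, the LCA of p=4, q=9 is the first node v on the
root-to-leaf path with p <= v <= q (go left if both < v, right if both > v).
Walk from root:
  at 6: 4 <= 6 <= 9, this is the LCA
LCA = 6


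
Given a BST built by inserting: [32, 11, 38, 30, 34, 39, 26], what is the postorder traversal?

Tree insertion order: [32, 11, 38, 30, 34, 39, 26]
Tree (level-order array): [32, 11, 38, None, 30, 34, 39, 26]
Postorder traversal: [26, 30, 11, 34, 39, 38, 32]


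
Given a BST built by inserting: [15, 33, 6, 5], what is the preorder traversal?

Tree insertion order: [15, 33, 6, 5]
Tree (level-order array): [15, 6, 33, 5]
Preorder traversal: [15, 6, 5, 33]


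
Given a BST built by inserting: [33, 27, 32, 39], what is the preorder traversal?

Tree insertion order: [33, 27, 32, 39]
Tree (level-order array): [33, 27, 39, None, 32]
Preorder traversal: [33, 27, 32, 39]


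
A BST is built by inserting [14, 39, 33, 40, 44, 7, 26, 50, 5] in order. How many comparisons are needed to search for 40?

Search path for 40: 14 -> 39 -> 40
Found: True
Comparisons: 3


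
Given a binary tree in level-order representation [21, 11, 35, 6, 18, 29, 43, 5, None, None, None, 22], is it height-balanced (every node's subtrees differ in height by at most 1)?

Tree (level-order array): [21, 11, 35, 6, 18, 29, 43, 5, None, None, None, 22]
Definition: a tree is height-balanced if, at every node, |h(left) - h(right)| <= 1 (empty subtree has height -1).
Bottom-up per-node check:
  node 5: h_left=-1, h_right=-1, diff=0 [OK], height=0
  node 6: h_left=0, h_right=-1, diff=1 [OK], height=1
  node 18: h_left=-1, h_right=-1, diff=0 [OK], height=0
  node 11: h_left=1, h_right=0, diff=1 [OK], height=2
  node 22: h_left=-1, h_right=-1, diff=0 [OK], height=0
  node 29: h_left=0, h_right=-1, diff=1 [OK], height=1
  node 43: h_left=-1, h_right=-1, diff=0 [OK], height=0
  node 35: h_left=1, h_right=0, diff=1 [OK], height=2
  node 21: h_left=2, h_right=2, diff=0 [OK], height=3
All nodes satisfy the balance condition.
Result: Balanced


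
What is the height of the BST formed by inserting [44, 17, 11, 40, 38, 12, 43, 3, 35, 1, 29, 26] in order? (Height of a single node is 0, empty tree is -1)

Insertion order: [44, 17, 11, 40, 38, 12, 43, 3, 35, 1, 29, 26]
Tree (level-order array): [44, 17, None, 11, 40, 3, 12, 38, 43, 1, None, None, None, 35, None, None, None, None, None, 29, None, 26]
Compute height bottom-up (empty subtree = -1):
  height(1) = 1 + max(-1, -1) = 0
  height(3) = 1 + max(0, -1) = 1
  height(12) = 1 + max(-1, -1) = 0
  height(11) = 1 + max(1, 0) = 2
  height(26) = 1 + max(-1, -1) = 0
  height(29) = 1 + max(0, -1) = 1
  height(35) = 1 + max(1, -1) = 2
  height(38) = 1 + max(2, -1) = 3
  height(43) = 1 + max(-1, -1) = 0
  height(40) = 1 + max(3, 0) = 4
  height(17) = 1 + max(2, 4) = 5
  height(44) = 1 + max(5, -1) = 6
Height = 6


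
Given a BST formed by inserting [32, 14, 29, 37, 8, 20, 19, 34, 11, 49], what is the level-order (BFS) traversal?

Tree insertion order: [32, 14, 29, 37, 8, 20, 19, 34, 11, 49]
Tree (level-order array): [32, 14, 37, 8, 29, 34, 49, None, 11, 20, None, None, None, None, None, None, None, 19]
BFS from the root, enqueuing left then right child of each popped node:
  queue [32] -> pop 32, enqueue [14, 37], visited so far: [32]
  queue [14, 37] -> pop 14, enqueue [8, 29], visited so far: [32, 14]
  queue [37, 8, 29] -> pop 37, enqueue [34, 49], visited so far: [32, 14, 37]
  queue [8, 29, 34, 49] -> pop 8, enqueue [11], visited so far: [32, 14, 37, 8]
  queue [29, 34, 49, 11] -> pop 29, enqueue [20], visited so far: [32, 14, 37, 8, 29]
  queue [34, 49, 11, 20] -> pop 34, enqueue [none], visited so far: [32, 14, 37, 8, 29, 34]
  queue [49, 11, 20] -> pop 49, enqueue [none], visited so far: [32, 14, 37, 8, 29, 34, 49]
  queue [11, 20] -> pop 11, enqueue [none], visited so far: [32, 14, 37, 8, 29, 34, 49, 11]
  queue [20] -> pop 20, enqueue [19], visited so far: [32, 14, 37, 8, 29, 34, 49, 11, 20]
  queue [19] -> pop 19, enqueue [none], visited so far: [32, 14, 37, 8, 29, 34, 49, 11, 20, 19]
Result: [32, 14, 37, 8, 29, 34, 49, 11, 20, 19]


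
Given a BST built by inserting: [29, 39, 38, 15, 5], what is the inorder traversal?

Tree insertion order: [29, 39, 38, 15, 5]
Tree (level-order array): [29, 15, 39, 5, None, 38]
Inorder traversal: [5, 15, 29, 38, 39]


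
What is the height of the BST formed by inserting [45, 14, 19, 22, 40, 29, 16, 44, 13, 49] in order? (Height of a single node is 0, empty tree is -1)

Insertion order: [45, 14, 19, 22, 40, 29, 16, 44, 13, 49]
Tree (level-order array): [45, 14, 49, 13, 19, None, None, None, None, 16, 22, None, None, None, 40, 29, 44]
Compute height bottom-up (empty subtree = -1):
  height(13) = 1 + max(-1, -1) = 0
  height(16) = 1 + max(-1, -1) = 0
  height(29) = 1 + max(-1, -1) = 0
  height(44) = 1 + max(-1, -1) = 0
  height(40) = 1 + max(0, 0) = 1
  height(22) = 1 + max(-1, 1) = 2
  height(19) = 1 + max(0, 2) = 3
  height(14) = 1 + max(0, 3) = 4
  height(49) = 1 + max(-1, -1) = 0
  height(45) = 1 + max(4, 0) = 5
Height = 5


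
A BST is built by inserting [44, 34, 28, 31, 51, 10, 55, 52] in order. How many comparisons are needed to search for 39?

Search path for 39: 44 -> 34
Found: False
Comparisons: 2


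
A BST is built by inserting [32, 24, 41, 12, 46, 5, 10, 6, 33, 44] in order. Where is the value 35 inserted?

Starting tree (level order): [32, 24, 41, 12, None, 33, 46, 5, None, None, None, 44, None, None, 10, None, None, 6]
Insertion path: 32 -> 41 -> 33
Result: insert 35 as right child of 33
Final tree (level order): [32, 24, 41, 12, None, 33, 46, 5, None, None, 35, 44, None, None, 10, None, None, None, None, 6]


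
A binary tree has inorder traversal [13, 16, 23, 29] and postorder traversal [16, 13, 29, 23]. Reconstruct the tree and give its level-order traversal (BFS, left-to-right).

Inorder:   [13, 16, 23, 29]
Postorder: [16, 13, 29, 23]
Algorithm: postorder visits root last, so walk postorder right-to-left;
each value is the root of the current inorder slice — split it at that
value, recurse on the right subtree first, then the left.
Recursive splits:
  root=23; inorder splits into left=[13, 16], right=[29]
  root=29; inorder splits into left=[], right=[]
  root=13; inorder splits into left=[], right=[16]
  root=16; inorder splits into left=[], right=[]
Reconstructed level-order: [23, 13, 29, 16]


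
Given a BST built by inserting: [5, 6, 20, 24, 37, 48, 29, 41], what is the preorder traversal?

Tree insertion order: [5, 6, 20, 24, 37, 48, 29, 41]
Tree (level-order array): [5, None, 6, None, 20, None, 24, None, 37, 29, 48, None, None, 41]
Preorder traversal: [5, 6, 20, 24, 37, 29, 48, 41]


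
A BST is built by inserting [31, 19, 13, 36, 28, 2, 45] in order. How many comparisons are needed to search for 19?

Search path for 19: 31 -> 19
Found: True
Comparisons: 2


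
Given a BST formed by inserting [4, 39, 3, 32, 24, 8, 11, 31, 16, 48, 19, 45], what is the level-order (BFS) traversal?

Tree insertion order: [4, 39, 3, 32, 24, 8, 11, 31, 16, 48, 19, 45]
Tree (level-order array): [4, 3, 39, None, None, 32, 48, 24, None, 45, None, 8, 31, None, None, None, 11, None, None, None, 16, None, 19]
BFS from the root, enqueuing left then right child of each popped node:
  queue [4] -> pop 4, enqueue [3, 39], visited so far: [4]
  queue [3, 39] -> pop 3, enqueue [none], visited so far: [4, 3]
  queue [39] -> pop 39, enqueue [32, 48], visited so far: [4, 3, 39]
  queue [32, 48] -> pop 32, enqueue [24], visited so far: [4, 3, 39, 32]
  queue [48, 24] -> pop 48, enqueue [45], visited so far: [4, 3, 39, 32, 48]
  queue [24, 45] -> pop 24, enqueue [8, 31], visited so far: [4, 3, 39, 32, 48, 24]
  queue [45, 8, 31] -> pop 45, enqueue [none], visited so far: [4, 3, 39, 32, 48, 24, 45]
  queue [8, 31] -> pop 8, enqueue [11], visited so far: [4, 3, 39, 32, 48, 24, 45, 8]
  queue [31, 11] -> pop 31, enqueue [none], visited so far: [4, 3, 39, 32, 48, 24, 45, 8, 31]
  queue [11] -> pop 11, enqueue [16], visited so far: [4, 3, 39, 32, 48, 24, 45, 8, 31, 11]
  queue [16] -> pop 16, enqueue [19], visited so far: [4, 3, 39, 32, 48, 24, 45, 8, 31, 11, 16]
  queue [19] -> pop 19, enqueue [none], visited so far: [4, 3, 39, 32, 48, 24, 45, 8, 31, 11, 16, 19]
Result: [4, 3, 39, 32, 48, 24, 45, 8, 31, 11, 16, 19]


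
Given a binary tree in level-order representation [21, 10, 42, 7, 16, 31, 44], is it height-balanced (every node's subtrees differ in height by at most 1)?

Tree (level-order array): [21, 10, 42, 7, 16, 31, 44]
Definition: a tree is height-balanced if, at every node, |h(left) - h(right)| <= 1 (empty subtree has height -1).
Bottom-up per-node check:
  node 7: h_left=-1, h_right=-1, diff=0 [OK], height=0
  node 16: h_left=-1, h_right=-1, diff=0 [OK], height=0
  node 10: h_left=0, h_right=0, diff=0 [OK], height=1
  node 31: h_left=-1, h_right=-1, diff=0 [OK], height=0
  node 44: h_left=-1, h_right=-1, diff=0 [OK], height=0
  node 42: h_left=0, h_right=0, diff=0 [OK], height=1
  node 21: h_left=1, h_right=1, diff=0 [OK], height=2
All nodes satisfy the balance condition.
Result: Balanced


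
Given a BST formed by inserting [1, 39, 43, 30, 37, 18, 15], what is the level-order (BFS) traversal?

Tree insertion order: [1, 39, 43, 30, 37, 18, 15]
Tree (level-order array): [1, None, 39, 30, 43, 18, 37, None, None, 15]
BFS from the root, enqueuing left then right child of each popped node:
  queue [1] -> pop 1, enqueue [39], visited so far: [1]
  queue [39] -> pop 39, enqueue [30, 43], visited so far: [1, 39]
  queue [30, 43] -> pop 30, enqueue [18, 37], visited so far: [1, 39, 30]
  queue [43, 18, 37] -> pop 43, enqueue [none], visited so far: [1, 39, 30, 43]
  queue [18, 37] -> pop 18, enqueue [15], visited so far: [1, 39, 30, 43, 18]
  queue [37, 15] -> pop 37, enqueue [none], visited so far: [1, 39, 30, 43, 18, 37]
  queue [15] -> pop 15, enqueue [none], visited so far: [1, 39, 30, 43, 18, 37, 15]
Result: [1, 39, 30, 43, 18, 37, 15]


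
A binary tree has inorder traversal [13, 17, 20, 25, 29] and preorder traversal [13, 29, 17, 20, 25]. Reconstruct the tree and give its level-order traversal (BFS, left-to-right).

Inorder:  [13, 17, 20, 25, 29]
Preorder: [13, 29, 17, 20, 25]
Algorithm: preorder visits root first, so consume preorder in order;
for each root, split the current inorder slice at that value into
left-subtree inorder and right-subtree inorder, then recurse.
Recursive splits:
  root=13; inorder splits into left=[], right=[17, 20, 25, 29]
  root=29; inorder splits into left=[17, 20, 25], right=[]
  root=17; inorder splits into left=[], right=[20, 25]
  root=20; inorder splits into left=[], right=[25]
  root=25; inorder splits into left=[], right=[]
Reconstructed level-order: [13, 29, 17, 20, 25]


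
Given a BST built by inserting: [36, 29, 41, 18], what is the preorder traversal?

Tree insertion order: [36, 29, 41, 18]
Tree (level-order array): [36, 29, 41, 18]
Preorder traversal: [36, 29, 18, 41]


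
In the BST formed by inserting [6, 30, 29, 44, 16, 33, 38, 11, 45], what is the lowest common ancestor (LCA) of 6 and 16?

Tree insertion order: [6, 30, 29, 44, 16, 33, 38, 11, 45]
Tree (level-order array): [6, None, 30, 29, 44, 16, None, 33, 45, 11, None, None, 38]
In a BST, the LCA of p=6, q=16 is the first node v on the
root-to-leaf path with p <= v <= q (go left if both < v, right if both > v).
Walk from root:
  at 6: 6 <= 6 <= 16, this is the LCA
LCA = 6


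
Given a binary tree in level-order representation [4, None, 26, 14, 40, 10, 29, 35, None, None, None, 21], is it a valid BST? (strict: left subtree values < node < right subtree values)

Level-order array: [4, None, 26, 14, 40, 10, 29, 35, None, None, None, 21]
Validate using subtree bounds (lo, hi): at each node, require lo < value < hi,
then recurse left with hi=value and right with lo=value.
Preorder trace (stopping at first violation):
  at node 4 with bounds (-inf, +inf): OK
  at node 26 with bounds (4, +inf): OK
  at node 14 with bounds (4, 26): OK
  at node 10 with bounds (4, 14): OK
  at node 29 with bounds (14, 26): VIOLATION
Node 29 violates its bound: not (14 < 29 < 26).
Result: Not a valid BST


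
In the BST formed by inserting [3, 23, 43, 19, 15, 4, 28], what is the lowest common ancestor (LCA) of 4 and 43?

Tree insertion order: [3, 23, 43, 19, 15, 4, 28]
Tree (level-order array): [3, None, 23, 19, 43, 15, None, 28, None, 4]
In a BST, the LCA of p=4, q=43 is the first node v on the
root-to-leaf path with p <= v <= q (go left if both < v, right if both > v).
Walk from root:
  at 3: both 4 and 43 > 3, go right
  at 23: 4 <= 23 <= 43, this is the LCA
LCA = 23


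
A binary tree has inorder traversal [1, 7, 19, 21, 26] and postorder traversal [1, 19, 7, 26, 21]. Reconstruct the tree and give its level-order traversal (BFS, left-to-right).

Inorder:   [1, 7, 19, 21, 26]
Postorder: [1, 19, 7, 26, 21]
Algorithm: postorder visits root last, so walk postorder right-to-left;
each value is the root of the current inorder slice — split it at that
value, recurse on the right subtree first, then the left.
Recursive splits:
  root=21; inorder splits into left=[1, 7, 19], right=[26]
  root=26; inorder splits into left=[], right=[]
  root=7; inorder splits into left=[1], right=[19]
  root=19; inorder splits into left=[], right=[]
  root=1; inorder splits into left=[], right=[]
Reconstructed level-order: [21, 7, 26, 1, 19]


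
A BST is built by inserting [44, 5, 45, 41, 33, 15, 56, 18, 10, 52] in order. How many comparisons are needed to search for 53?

Search path for 53: 44 -> 45 -> 56 -> 52
Found: False
Comparisons: 4


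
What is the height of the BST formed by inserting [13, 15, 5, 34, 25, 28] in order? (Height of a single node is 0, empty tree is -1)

Insertion order: [13, 15, 5, 34, 25, 28]
Tree (level-order array): [13, 5, 15, None, None, None, 34, 25, None, None, 28]
Compute height bottom-up (empty subtree = -1):
  height(5) = 1 + max(-1, -1) = 0
  height(28) = 1 + max(-1, -1) = 0
  height(25) = 1 + max(-1, 0) = 1
  height(34) = 1 + max(1, -1) = 2
  height(15) = 1 + max(-1, 2) = 3
  height(13) = 1 + max(0, 3) = 4
Height = 4


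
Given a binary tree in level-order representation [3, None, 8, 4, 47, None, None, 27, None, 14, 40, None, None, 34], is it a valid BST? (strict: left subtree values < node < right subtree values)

Level-order array: [3, None, 8, 4, 47, None, None, 27, None, 14, 40, None, None, 34]
Validate using subtree bounds (lo, hi): at each node, require lo < value < hi,
then recurse left with hi=value and right with lo=value.
Preorder trace (stopping at first violation):
  at node 3 with bounds (-inf, +inf): OK
  at node 8 with bounds (3, +inf): OK
  at node 4 with bounds (3, 8): OK
  at node 47 with bounds (8, +inf): OK
  at node 27 with bounds (8, 47): OK
  at node 14 with bounds (8, 27): OK
  at node 40 with bounds (27, 47): OK
  at node 34 with bounds (27, 40): OK
No violation found at any node.
Result: Valid BST


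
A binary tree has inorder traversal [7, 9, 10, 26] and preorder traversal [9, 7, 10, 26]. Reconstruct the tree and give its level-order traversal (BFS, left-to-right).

Inorder:  [7, 9, 10, 26]
Preorder: [9, 7, 10, 26]
Algorithm: preorder visits root first, so consume preorder in order;
for each root, split the current inorder slice at that value into
left-subtree inorder and right-subtree inorder, then recurse.
Recursive splits:
  root=9; inorder splits into left=[7], right=[10, 26]
  root=7; inorder splits into left=[], right=[]
  root=10; inorder splits into left=[], right=[26]
  root=26; inorder splits into left=[], right=[]
Reconstructed level-order: [9, 7, 10, 26]


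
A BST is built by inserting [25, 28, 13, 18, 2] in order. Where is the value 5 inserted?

Starting tree (level order): [25, 13, 28, 2, 18]
Insertion path: 25 -> 13 -> 2
Result: insert 5 as right child of 2
Final tree (level order): [25, 13, 28, 2, 18, None, None, None, 5]


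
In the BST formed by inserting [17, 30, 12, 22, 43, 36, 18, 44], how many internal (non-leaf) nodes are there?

Tree built from: [17, 30, 12, 22, 43, 36, 18, 44]
Tree (level-order array): [17, 12, 30, None, None, 22, 43, 18, None, 36, 44]
Rule: An internal node has at least one child.
Per-node child counts:
  node 17: 2 child(ren)
  node 12: 0 child(ren)
  node 30: 2 child(ren)
  node 22: 1 child(ren)
  node 18: 0 child(ren)
  node 43: 2 child(ren)
  node 36: 0 child(ren)
  node 44: 0 child(ren)
Matching nodes: [17, 30, 22, 43]
Count of internal (non-leaf) nodes: 4


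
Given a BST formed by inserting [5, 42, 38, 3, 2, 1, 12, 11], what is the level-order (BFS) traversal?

Tree insertion order: [5, 42, 38, 3, 2, 1, 12, 11]
Tree (level-order array): [5, 3, 42, 2, None, 38, None, 1, None, 12, None, None, None, 11]
BFS from the root, enqueuing left then right child of each popped node:
  queue [5] -> pop 5, enqueue [3, 42], visited so far: [5]
  queue [3, 42] -> pop 3, enqueue [2], visited so far: [5, 3]
  queue [42, 2] -> pop 42, enqueue [38], visited so far: [5, 3, 42]
  queue [2, 38] -> pop 2, enqueue [1], visited so far: [5, 3, 42, 2]
  queue [38, 1] -> pop 38, enqueue [12], visited so far: [5, 3, 42, 2, 38]
  queue [1, 12] -> pop 1, enqueue [none], visited so far: [5, 3, 42, 2, 38, 1]
  queue [12] -> pop 12, enqueue [11], visited so far: [5, 3, 42, 2, 38, 1, 12]
  queue [11] -> pop 11, enqueue [none], visited so far: [5, 3, 42, 2, 38, 1, 12, 11]
Result: [5, 3, 42, 2, 38, 1, 12, 11]


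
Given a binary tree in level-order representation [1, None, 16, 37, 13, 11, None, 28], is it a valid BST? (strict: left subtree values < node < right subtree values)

Level-order array: [1, None, 16, 37, 13, 11, None, 28]
Validate using subtree bounds (lo, hi): at each node, require lo < value < hi,
then recurse left with hi=value and right with lo=value.
Preorder trace (stopping at first violation):
  at node 1 with bounds (-inf, +inf): OK
  at node 16 with bounds (1, +inf): OK
  at node 37 with bounds (1, 16): VIOLATION
Node 37 violates its bound: not (1 < 37 < 16).
Result: Not a valid BST


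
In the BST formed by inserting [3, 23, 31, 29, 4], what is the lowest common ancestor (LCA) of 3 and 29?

Tree insertion order: [3, 23, 31, 29, 4]
Tree (level-order array): [3, None, 23, 4, 31, None, None, 29]
In a BST, the LCA of p=3, q=29 is the first node v on the
root-to-leaf path with p <= v <= q (go left if both < v, right if both > v).
Walk from root:
  at 3: 3 <= 3 <= 29, this is the LCA
LCA = 3


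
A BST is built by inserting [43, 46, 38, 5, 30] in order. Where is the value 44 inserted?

Starting tree (level order): [43, 38, 46, 5, None, None, None, None, 30]
Insertion path: 43 -> 46
Result: insert 44 as left child of 46
Final tree (level order): [43, 38, 46, 5, None, 44, None, None, 30]


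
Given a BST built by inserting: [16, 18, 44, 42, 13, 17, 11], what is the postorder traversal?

Tree insertion order: [16, 18, 44, 42, 13, 17, 11]
Tree (level-order array): [16, 13, 18, 11, None, 17, 44, None, None, None, None, 42]
Postorder traversal: [11, 13, 17, 42, 44, 18, 16]


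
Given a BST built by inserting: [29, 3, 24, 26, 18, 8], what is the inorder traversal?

Tree insertion order: [29, 3, 24, 26, 18, 8]
Tree (level-order array): [29, 3, None, None, 24, 18, 26, 8]
Inorder traversal: [3, 8, 18, 24, 26, 29]


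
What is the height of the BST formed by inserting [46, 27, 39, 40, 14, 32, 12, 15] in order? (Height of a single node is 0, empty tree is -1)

Insertion order: [46, 27, 39, 40, 14, 32, 12, 15]
Tree (level-order array): [46, 27, None, 14, 39, 12, 15, 32, 40]
Compute height bottom-up (empty subtree = -1):
  height(12) = 1 + max(-1, -1) = 0
  height(15) = 1 + max(-1, -1) = 0
  height(14) = 1 + max(0, 0) = 1
  height(32) = 1 + max(-1, -1) = 0
  height(40) = 1 + max(-1, -1) = 0
  height(39) = 1 + max(0, 0) = 1
  height(27) = 1 + max(1, 1) = 2
  height(46) = 1 + max(2, -1) = 3
Height = 3


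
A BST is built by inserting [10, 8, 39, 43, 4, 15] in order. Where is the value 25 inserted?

Starting tree (level order): [10, 8, 39, 4, None, 15, 43]
Insertion path: 10 -> 39 -> 15
Result: insert 25 as right child of 15
Final tree (level order): [10, 8, 39, 4, None, 15, 43, None, None, None, 25]


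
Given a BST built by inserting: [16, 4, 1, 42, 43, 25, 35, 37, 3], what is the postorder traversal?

Tree insertion order: [16, 4, 1, 42, 43, 25, 35, 37, 3]
Tree (level-order array): [16, 4, 42, 1, None, 25, 43, None, 3, None, 35, None, None, None, None, None, 37]
Postorder traversal: [3, 1, 4, 37, 35, 25, 43, 42, 16]


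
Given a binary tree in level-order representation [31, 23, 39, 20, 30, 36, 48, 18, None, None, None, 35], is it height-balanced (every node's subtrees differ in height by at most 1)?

Tree (level-order array): [31, 23, 39, 20, 30, 36, 48, 18, None, None, None, 35]
Definition: a tree is height-balanced if, at every node, |h(left) - h(right)| <= 1 (empty subtree has height -1).
Bottom-up per-node check:
  node 18: h_left=-1, h_right=-1, diff=0 [OK], height=0
  node 20: h_left=0, h_right=-1, diff=1 [OK], height=1
  node 30: h_left=-1, h_right=-1, diff=0 [OK], height=0
  node 23: h_left=1, h_right=0, diff=1 [OK], height=2
  node 35: h_left=-1, h_right=-1, diff=0 [OK], height=0
  node 36: h_left=0, h_right=-1, diff=1 [OK], height=1
  node 48: h_left=-1, h_right=-1, diff=0 [OK], height=0
  node 39: h_left=1, h_right=0, diff=1 [OK], height=2
  node 31: h_left=2, h_right=2, diff=0 [OK], height=3
All nodes satisfy the balance condition.
Result: Balanced


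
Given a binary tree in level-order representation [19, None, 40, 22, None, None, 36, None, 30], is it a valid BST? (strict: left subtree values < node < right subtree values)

Level-order array: [19, None, 40, 22, None, None, 36, None, 30]
Validate using subtree bounds (lo, hi): at each node, require lo < value < hi,
then recurse left with hi=value and right with lo=value.
Preorder trace (stopping at first violation):
  at node 19 with bounds (-inf, +inf): OK
  at node 40 with bounds (19, +inf): OK
  at node 22 with bounds (19, 40): OK
  at node 36 with bounds (22, 40): OK
  at node 30 with bounds (36, 40): VIOLATION
Node 30 violates its bound: not (36 < 30 < 40).
Result: Not a valid BST


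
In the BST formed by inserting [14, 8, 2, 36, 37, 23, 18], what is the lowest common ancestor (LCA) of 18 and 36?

Tree insertion order: [14, 8, 2, 36, 37, 23, 18]
Tree (level-order array): [14, 8, 36, 2, None, 23, 37, None, None, 18]
In a BST, the LCA of p=18, q=36 is the first node v on the
root-to-leaf path with p <= v <= q (go left if both < v, right if both > v).
Walk from root:
  at 14: both 18 and 36 > 14, go right
  at 36: 18 <= 36 <= 36, this is the LCA
LCA = 36


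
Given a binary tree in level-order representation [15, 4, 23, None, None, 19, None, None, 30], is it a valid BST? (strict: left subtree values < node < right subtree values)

Level-order array: [15, 4, 23, None, None, 19, None, None, 30]
Validate using subtree bounds (lo, hi): at each node, require lo < value < hi,
then recurse left with hi=value and right with lo=value.
Preorder trace (stopping at first violation):
  at node 15 with bounds (-inf, +inf): OK
  at node 4 with bounds (-inf, 15): OK
  at node 23 with bounds (15, +inf): OK
  at node 19 with bounds (15, 23): OK
  at node 30 with bounds (19, 23): VIOLATION
Node 30 violates its bound: not (19 < 30 < 23).
Result: Not a valid BST


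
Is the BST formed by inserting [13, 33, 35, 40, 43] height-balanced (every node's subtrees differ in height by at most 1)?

Tree (level-order array): [13, None, 33, None, 35, None, 40, None, 43]
Definition: a tree is height-balanced if, at every node, |h(left) - h(right)| <= 1 (empty subtree has height -1).
Bottom-up per-node check:
  node 43: h_left=-1, h_right=-1, diff=0 [OK], height=0
  node 40: h_left=-1, h_right=0, diff=1 [OK], height=1
  node 35: h_left=-1, h_right=1, diff=2 [FAIL (|-1-1|=2 > 1)], height=2
  node 33: h_left=-1, h_right=2, diff=3 [FAIL (|-1-2|=3 > 1)], height=3
  node 13: h_left=-1, h_right=3, diff=4 [FAIL (|-1-3|=4 > 1)], height=4
Node 35 violates the condition: |-1 - 1| = 2 > 1.
Result: Not balanced


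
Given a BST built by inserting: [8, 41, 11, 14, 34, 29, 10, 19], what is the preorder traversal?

Tree insertion order: [8, 41, 11, 14, 34, 29, 10, 19]
Tree (level-order array): [8, None, 41, 11, None, 10, 14, None, None, None, 34, 29, None, 19]
Preorder traversal: [8, 41, 11, 10, 14, 34, 29, 19]


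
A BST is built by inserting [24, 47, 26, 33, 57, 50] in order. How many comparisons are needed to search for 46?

Search path for 46: 24 -> 47 -> 26 -> 33
Found: False
Comparisons: 4


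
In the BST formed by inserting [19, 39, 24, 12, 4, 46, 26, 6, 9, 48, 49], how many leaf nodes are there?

Tree built from: [19, 39, 24, 12, 4, 46, 26, 6, 9, 48, 49]
Tree (level-order array): [19, 12, 39, 4, None, 24, 46, None, 6, None, 26, None, 48, None, 9, None, None, None, 49]
Rule: A leaf has 0 children.
Per-node child counts:
  node 19: 2 child(ren)
  node 12: 1 child(ren)
  node 4: 1 child(ren)
  node 6: 1 child(ren)
  node 9: 0 child(ren)
  node 39: 2 child(ren)
  node 24: 1 child(ren)
  node 26: 0 child(ren)
  node 46: 1 child(ren)
  node 48: 1 child(ren)
  node 49: 0 child(ren)
Matching nodes: [9, 26, 49]
Count of leaf nodes: 3


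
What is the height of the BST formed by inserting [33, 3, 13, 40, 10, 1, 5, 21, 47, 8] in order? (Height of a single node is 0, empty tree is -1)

Insertion order: [33, 3, 13, 40, 10, 1, 5, 21, 47, 8]
Tree (level-order array): [33, 3, 40, 1, 13, None, 47, None, None, 10, 21, None, None, 5, None, None, None, None, 8]
Compute height bottom-up (empty subtree = -1):
  height(1) = 1 + max(-1, -1) = 0
  height(8) = 1 + max(-1, -1) = 0
  height(5) = 1 + max(-1, 0) = 1
  height(10) = 1 + max(1, -1) = 2
  height(21) = 1 + max(-1, -1) = 0
  height(13) = 1 + max(2, 0) = 3
  height(3) = 1 + max(0, 3) = 4
  height(47) = 1 + max(-1, -1) = 0
  height(40) = 1 + max(-1, 0) = 1
  height(33) = 1 + max(4, 1) = 5
Height = 5


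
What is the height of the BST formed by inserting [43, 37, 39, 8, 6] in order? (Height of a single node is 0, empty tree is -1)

Insertion order: [43, 37, 39, 8, 6]
Tree (level-order array): [43, 37, None, 8, 39, 6]
Compute height bottom-up (empty subtree = -1):
  height(6) = 1 + max(-1, -1) = 0
  height(8) = 1 + max(0, -1) = 1
  height(39) = 1 + max(-1, -1) = 0
  height(37) = 1 + max(1, 0) = 2
  height(43) = 1 + max(2, -1) = 3
Height = 3


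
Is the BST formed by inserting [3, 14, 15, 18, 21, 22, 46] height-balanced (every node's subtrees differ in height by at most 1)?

Tree (level-order array): [3, None, 14, None, 15, None, 18, None, 21, None, 22, None, 46]
Definition: a tree is height-balanced if, at every node, |h(left) - h(right)| <= 1 (empty subtree has height -1).
Bottom-up per-node check:
  node 46: h_left=-1, h_right=-1, diff=0 [OK], height=0
  node 22: h_left=-1, h_right=0, diff=1 [OK], height=1
  node 21: h_left=-1, h_right=1, diff=2 [FAIL (|-1-1|=2 > 1)], height=2
  node 18: h_left=-1, h_right=2, diff=3 [FAIL (|-1-2|=3 > 1)], height=3
  node 15: h_left=-1, h_right=3, diff=4 [FAIL (|-1-3|=4 > 1)], height=4
  node 14: h_left=-1, h_right=4, diff=5 [FAIL (|-1-4|=5 > 1)], height=5
  node 3: h_left=-1, h_right=5, diff=6 [FAIL (|-1-5|=6 > 1)], height=6
Node 21 violates the condition: |-1 - 1| = 2 > 1.
Result: Not balanced


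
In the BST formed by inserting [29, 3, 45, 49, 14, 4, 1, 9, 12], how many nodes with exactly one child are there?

Tree built from: [29, 3, 45, 49, 14, 4, 1, 9, 12]
Tree (level-order array): [29, 3, 45, 1, 14, None, 49, None, None, 4, None, None, None, None, 9, None, 12]
Rule: These are nodes with exactly 1 non-null child.
Per-node child counts:
  node 29: 2 child(ren)
  node 3: 2 child(ren)
  node 1: 0 child(ren)
  node 14: 1 child(ren)
  node 4: 1 child(ren)
  node 9: 1 child(ren)
  node 12: 0 child(ren)
  node 45: 1 child(ren)
  node 49: 0 child(ren)
Matching nodes: [14, 4, 9, 45]
Count of nodes with exactly one child: 4


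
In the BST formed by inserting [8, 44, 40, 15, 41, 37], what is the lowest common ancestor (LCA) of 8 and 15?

Tree insertion order: [8, 44, 40, 15, 41, 37]
Tree (level-order array): [8, None, 44, 40, None, 15, 41, None, 37]
In a BST, the LCA of p=8, q=15 is the first node v on the
root-to-leaf path with p <= v <= q (go left if both < v, right if both > v).
Walk from root:
  at 8: 8 <= 8 <= 15, this is the LCA
LCA = 8


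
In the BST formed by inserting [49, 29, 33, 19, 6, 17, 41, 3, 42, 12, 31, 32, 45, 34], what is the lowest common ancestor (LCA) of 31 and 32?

Tree insertion order: [49, 29, 33, 19, 6, 17, 41, 3, 42, 12, 31, 32, 45, 34]
Tree (level-order array): [49, 29, None, 19, 33, 6, None, 31, 41, 3, 17, None, 32, 34, 42, None, None, 12, None, None, None, None, None, None, 45]
In a BST, the LCA of p=31, q=32 is the first node v on the
root-to-leaf path with p <= v <= q (go left if both < v, right if both > v).
Walk from root:
  at 49: both 31 and 32 < 49, go left
  at 29: both 31 and 32 > 29, go right
  at 33: both 31 and 32 < 33, go left
  at 31: 31 <= 31 <= 32, this is the LCA
LCA = 31


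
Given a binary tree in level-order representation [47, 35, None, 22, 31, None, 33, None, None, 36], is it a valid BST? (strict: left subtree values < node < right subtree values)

Level-order array: [47, 35, None, 22, 31, None, 33, None, None, 36]
Validate using subtree bounds (lo, hi): at each node, require lo < value < hi,
then recurse left with hi=value and right with lo=value.
Preorder trace (stopping at first violation):
  at node 47 with bounds (-inf, +inf): OK
  at node 35 with bounds (-inf, 47): OK
  at node 22 with bounds (-inf, 35): OK
  at node 33 with bounds (22, 35): OK
  at node 36 with bounds (22, 33): VIOLATION
Node 36 violates its bound: not (22 < 36 < 33).
Result: Not a valid BST


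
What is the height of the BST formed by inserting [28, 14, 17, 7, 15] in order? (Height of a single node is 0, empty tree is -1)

Insertion order: [28, 14, 17, 7, 15]
Tree (level-order array): [28, 14, None, 7, 17, None, None, 15]
Compute height bottom-up (empty subtree = -1):
  height(7) = 1 + max(-1, -1) = 0
  height(15) = 1 + max(-1, -1) = 0
  height(17) = 1 + max(0, -1) = 1
  height(14) = 1 + max(0, 1) = 2
  height(28) = 1 + max(2, -1) = 3
Height = 3


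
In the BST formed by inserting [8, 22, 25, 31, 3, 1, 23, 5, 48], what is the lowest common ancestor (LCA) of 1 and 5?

Tree insertion order: [8, 22, 25, 31, 3, 1, 23, 5, 48]
Tree (level-order array): [8, 3, 22, 1, 5, None, 25, None, None, None, None, 23, 31, None, None, None, 48]
In a BST, the LCA of p=1, q=5 is the first node v on the
root-to-leaf path with p <= v <= q (go left if both < v, right if both > v).
Walk from root:
  at 8: both 1 and 5 < 8, go left
  at 3: 1 <= 3 <= 5, this is the LCA
LCA = 3


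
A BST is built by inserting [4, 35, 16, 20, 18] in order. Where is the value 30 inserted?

Starting tree (level order): [4, None, 35, 16, None, None, 20, 18]
Insertion path: 4 -> 35 -> 16 -> 20
Result: insert 30 as right child of 20
Final tree (level order): [4, None, 35, 16, None, None, 20, 18, 30]


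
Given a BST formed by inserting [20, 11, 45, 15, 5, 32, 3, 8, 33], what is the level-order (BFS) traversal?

Tree insertion order: [20, 11, 45, 15, 5, 32, 3, 8, 33]
Tree (level-order array): [20, 11, 45, 5, 15, 32, None, 3, 8, None, None, None, 33]
BFS from the root, enqueuing left then right child of each popped node:
  queue [20] -> pop 20, enqueue [11, 45], visited so far: [20]
  queue [11, 45] -> pop 11, enqueue [5, 15], visited so far: [20, 11]
  queue [45, 5, 15] -> pop 45, enqueue [32], visited so far: [20, 11, 45]
  queue [5, 15, 32] -> pop 5, enqueue [3, 8], visited so far: [20, 11, 45, 5]
  queue [15, 32, 3, 8] -> pop 15, enqueue [none], visited so far: [20, 11, 45, 5, 15]
  queue [32, 3, 8] -> pop 32, enqueue [33], visited so far: [20, 11, 45, 5, 15, 32]
  queue [3, 8, 33] -> pop 3, enqueue [none], visited so far: [20, 11, 45, 5, 15, 32, 3]
  queue [8, 33] -> pop 8, enqueue [none], visited so far: [20, 11, 45, 5, 15, 32, 3, 8]
  queue [33] -> pop 33, enqueue [none], visited so far: [20, 11, 45, 5, 15, 32, 3, 8, 33]
Result: [20, 11, 45, 5, 15, 32, 3, 8, 33]


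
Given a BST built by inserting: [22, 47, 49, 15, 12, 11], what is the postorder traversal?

Tree insertion order: [22, 47, 49, 15, 12, 11]
Tree (level-order array): [22, 15, 47, 12, None, None, 49, 11]
Postorder traversal: [11, 12, 15, 49, 47, 22]


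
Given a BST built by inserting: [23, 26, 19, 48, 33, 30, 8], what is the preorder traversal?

Tree insertion order: [23, 26, 19, 48, 33, 30, 8]
Tree (level-order array): [23, 19, 26, 8, None, None, 48, None, None, 33, None, 30]
Preorder traversal: [23, 19, 8, 26, 48, 33, 30]


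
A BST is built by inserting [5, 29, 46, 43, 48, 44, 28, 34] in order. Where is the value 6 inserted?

Starting tree (level order): [5, None, 29, 28, 46, None, None, 43, 48, 34, 44]
Insertion path: 5 -> 29 -> 28
Result: insert 6 as left child of 28
Final tree (level order): [5, None, 29, 28, 46, 6, None, 43, 48, None, None, 34, 44]


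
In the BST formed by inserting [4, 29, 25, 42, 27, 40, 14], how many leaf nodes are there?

Tree built from: [4, 29, 25, 42, 27, 40, 14]
Tree (level-order array): [4, None, 29, 25, 42, 14, 27, 40]
Rule: A leaf has 0 children.
Per-node child counts:
  node 4: 1 child(ren)
  node 29: 2 child(ren)
  node 25: 2 child(ren)
  node 14: 0 child(ren)
  node 27: 0 child(ren)
  node 42: 1 child(ren)
  node 40: 0 child(ren)
Matching nodes: [14, 27, 40]
Count of leaf nodes: 3


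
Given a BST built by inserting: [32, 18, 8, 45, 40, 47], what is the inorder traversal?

Tree insertion order: [32, 18, 8, 45, 40, 47]
Tree (level-order array): [32, 18, 45, 8, None, 40, 47]
Inorder traversal: [8, 18, 32, 40, 45, 47]
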